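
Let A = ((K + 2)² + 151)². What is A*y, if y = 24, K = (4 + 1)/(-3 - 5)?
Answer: 287238675/512 ≈ 5.6101e+5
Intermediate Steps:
K = -5/8 (K = 5/(-8) = 5*(-⅛) = -5/8 ≈ -0.62500)
A = 95746225/4096 (A = ((-5/8 + 2)² + 151)² = ((11/8)² + 151)² = (121/64 + 151)² = (9785/64)² = 95746225/4096 ≈ 23376.)
A*y = (95746225/4096)*24 = 287238675/512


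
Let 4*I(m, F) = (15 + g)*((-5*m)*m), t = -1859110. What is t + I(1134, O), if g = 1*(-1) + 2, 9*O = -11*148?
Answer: -27578230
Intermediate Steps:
O = -1628/9 (O = (-11*148)/9 = (⅑)*(-1628) = -1628/9 ≈ -180.89)
g = 1 (g = -1 + 2 = 1)
I(m, F) = -20*m² (I(m, F) = ((15 + 1)*((-5*m)*m))/4 = (16*(-5*m²))/4 = (-80*m²)/4 = -20*m²)
t + I(1134, O) = -1859110 - 20*1134² = -1859110 - 20*1285956 = -1859110 - 25719120 = -27578230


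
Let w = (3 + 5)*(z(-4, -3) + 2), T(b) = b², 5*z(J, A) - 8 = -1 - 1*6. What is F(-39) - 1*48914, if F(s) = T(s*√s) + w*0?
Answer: -108233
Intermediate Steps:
z(J, A) = ⅕ (z(J, A) = 8/5 + (-1 - 1*6)/5 = 8/5 + (-1 - 6)/5 = 8/5 + (⅕)*(-7) = 8/5 - 7/5 = ⅕)
w = 88/5 (w = (3 + 5)*(⅕ + 2) = 8*(11/5) = 88/5 ≈ 17.600)
F(s) = s³ (F(s) = (s*√s)² + (88/5)*0 = (s^(3/2))² + 0 = s³ + 0 = s³)
F(-39) - 1*48914 = (-39)³ - 1*48914 = -59319 - 48914 = -108233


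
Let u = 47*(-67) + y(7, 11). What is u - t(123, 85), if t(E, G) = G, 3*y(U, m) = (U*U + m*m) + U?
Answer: -3175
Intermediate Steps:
y(U, m) = U/3 + U**2/3 + m**2/3 (y(U, m) = ((U*U + m*m) + U)/3 = ((U**2 + m**2) + U)/3 = (U + U**2 + m**2)/3 = U/3 + U**2/3 + m**2/3)
u = -3090 (u = 47*(-67) + ((1/3)*7 + (1/3)*7**2 + (1/3)*11**2) = -3149 + (7/3 + (1/3)*49 + (1/3)*121) = -3149 + (7/3 + 49/3 + 121/3) = -3149 + 59 = -3090)
u - t(123, 85) = -3090 - 1*85 = -3090 - 85 = -3175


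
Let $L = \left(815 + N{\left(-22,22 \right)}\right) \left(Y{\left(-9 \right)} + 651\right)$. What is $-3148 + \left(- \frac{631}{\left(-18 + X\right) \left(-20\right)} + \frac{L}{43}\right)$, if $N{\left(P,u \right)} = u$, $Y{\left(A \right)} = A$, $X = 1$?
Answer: $\frac{136649467}{14620} \approx 9346.8$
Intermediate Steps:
$L = 537354$ ($L = \left(815 + 22\right) \left(-9 + 651\right) = 837 \cdot 642 = 537354$)
$-3148 + \left(- \frac{631}{\left(-18 + X\right) \left(-20\right)} + \frac{L}{43}\right) = -3148 + \left(- \frac{631}{\left(-18 + 1\right) \left(-20\right)} + \frac{537354}{43}\right) = -3148 + \left(- \frac{631}{\left(-17\right) \left(-20\right)} + 537354 \cdot \frac{1}{43}\right) = -3148 + \left(- \frac{631}{340} + \frac{537354}{43}\right) = -3148 + \frac{182673227}{14620} = \frac{136649467}{14620}$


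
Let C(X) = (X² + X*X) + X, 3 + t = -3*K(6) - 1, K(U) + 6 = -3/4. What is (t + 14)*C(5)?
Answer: 6655/4 ≈ 1663.8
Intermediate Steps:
K(U) = -27/4 (K(U) = -6 - 3/4 = -6 - 3*¼ = -6 - ¾ = -27/4)
t = 65/4 (t = -3 + (-3*(-27/4) - 1) = -3 + (81/4 - 1) = -3 + 77/4 = 65/4 ≈ 16.250)
C(X) = X + 2*X² (C(X) = (X² + X²) + X = 2*X² + X = X + 2*X²)
(t + 14)*C(5) = (65/4 + 14)*(5*(1 + 2*5)) = 121*(5*(1 + 10))/4 = 121*(5*11)/4 = (121/4)*55 = 6655/4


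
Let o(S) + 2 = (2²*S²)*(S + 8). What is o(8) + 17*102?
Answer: 5828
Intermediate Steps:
o(S) = -2 + 4*S²*(8 + S) (o(S) = -2 + (2²*S²)*(S + 8) = -2 + (4*S²)*(8 + S) = -2 + 4*S²*(8 + S))
o(8) + 17*102 = (-2 + 4*8³ + 32*8²) + 17*102 = (-2 + 4*512 + 32*64) + 1734 = (-2 + 2048 + 2048) + 1734 = 4094 + 1734 = 5828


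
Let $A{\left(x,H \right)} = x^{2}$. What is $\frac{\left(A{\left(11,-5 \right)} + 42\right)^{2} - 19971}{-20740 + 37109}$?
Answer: $\frac{6598}{16369} \approx 0.40308$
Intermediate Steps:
$\frac{\left(A{\left(11,-5 \right)} + 42\right)^{2} - 19971}{-20740 + 37109} = \frac{\left(11^{2} + 42\right)^{2} - 19971}{-20740 + 37109} = \frac{\left(121 + 42\right)^{2} - 19971}{16369} = \left(163^{2} - 19971\right) \frac{1}{16369} = \left(26569 - 19971\right) \frac{1}{16369} = 6598 \cdot \frac{1}{16369} = \frac{6598}{16369}$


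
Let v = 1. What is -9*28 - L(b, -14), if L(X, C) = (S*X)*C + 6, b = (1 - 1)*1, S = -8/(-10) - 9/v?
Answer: -258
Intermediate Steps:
S = -41/5 (S = -8/(-10) - 9/1 = -8*(-1/10) - 9*1 = 4/5 - 9 = -41/5 ≈ -8.2000)
b = 0 (b = 0*1 = 0)
L(X, C) = 6 - 41*C*X/5 (L(X, C) = (-41*X/5)*C + 6 = -41*C*X/5 + 6 = 6 - 41*C*X/5)
-9*28 - L(b, -14) = -9*28 - (6 - 41/5*(-14)*0) = -252 - (6 + 0) = -252 - 1*6 = -252 - 6 = -258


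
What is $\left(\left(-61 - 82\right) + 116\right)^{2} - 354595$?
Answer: $-353866$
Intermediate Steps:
$\left(\left(-61 - 82\right) + 116\right)^{2} - 354595 = \left(-143 + 116\right)^{2} - 354595 = \left(-27\right)^{2} - 354595 = 729 - 354595 = -353866$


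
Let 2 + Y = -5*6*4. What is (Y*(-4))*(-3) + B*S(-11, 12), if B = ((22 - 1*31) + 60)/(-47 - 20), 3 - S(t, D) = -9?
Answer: -98700/67 ≈ -1473.1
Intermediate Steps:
Y = -122 (Y = -2 - 5*6*4 = -2 - 30*4 = -2 - 120 = -122)
S(t, D) = 12 (S(t, D) = 3 - 1*(-9) = 3 + 9 = 12)
B = -51/67 (B = ((22 - 31) + 60)/(-67) = (-9 + 60)*(-1/67) = 51*(-1/67) = -51/67 ≈ -0.76119)
(Y*(-4))*(-3) + B*S(-11, 12) = -122*(-4)*(-3) - 51/67*12 = 488*(-3) - 612/67 = -1464 - 612/67 = -98700/67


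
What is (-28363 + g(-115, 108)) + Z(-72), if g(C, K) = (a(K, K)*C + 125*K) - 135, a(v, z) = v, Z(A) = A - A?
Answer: -27418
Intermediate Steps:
Z(A) = 0
g(C, K) = -135 + 125*K + C*K (g(C, K) = (K*C + 125*K) - 135 = (C*K + 125*K) - 135 = (125*K + C*K) - 135 = -135 + 125*K + C*K)
(-28363 + g(-115, 108)) + Z(-72) = (-28363 + (-135 + 125*108 - 115*108)) + 0 = (-28363 + (-135 + 13500 - 12420)) + 0 = (-28363 + 945) + 0 = -27418 + 0 = -27418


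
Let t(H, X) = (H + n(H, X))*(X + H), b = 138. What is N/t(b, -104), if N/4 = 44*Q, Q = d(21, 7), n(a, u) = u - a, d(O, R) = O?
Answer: -231/221 ≈ -1.0452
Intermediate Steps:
Q = 21
N = 3696 (N = 4*(44*21) = 4*924 = 3696)
t(H, X) = X*(H + X) (t(H, X) = (H + (X - H))*(X + H) = X*(H + X))
N/t(b, -104) = 3696/((-104*(138 - 104))) = 3696/((-104*34)) = 3696/(-3536) = 3696*(-1/3536) = -231/221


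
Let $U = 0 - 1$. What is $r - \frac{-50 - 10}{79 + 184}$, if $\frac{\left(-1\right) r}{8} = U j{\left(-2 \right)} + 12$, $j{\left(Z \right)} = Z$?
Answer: $- \frac{29396}{263} \approx -111.77$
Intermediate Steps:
$U = -1$
$r = -112$ ($r = - 8 \left(\left(-1\right) \left(-2\right) + 12\right) = - 8 \left(2 + 12\right) = \left(-8\right) 14 = -112$)
$r - \frac{-50 - 10}{79 + 184} = -112 - \frac{-50 - 10}{79 + 184} = -112 - - \frac{60}{263} = -112 + \frac{60}{263} = - \frac{29396}{263}$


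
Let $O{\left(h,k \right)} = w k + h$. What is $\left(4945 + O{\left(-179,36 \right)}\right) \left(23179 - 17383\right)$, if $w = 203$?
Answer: $69980904$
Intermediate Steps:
$O{\left(h,k \right)} = h + 203 k$ ($O{\left(h,k \right)} = 203 k + h = h + 203 k$)
$\left(4945 + O{\left(-179,36 \right)}\right) \left(23179 - 17383\right) = \left(4945 + \left(-179 + 203 \cdot 36\right)\right) \left(23179 - 17383\right) = \left(4945 + \left(-179 + 7308\right)\right) 5796 = \left(4945 + 7129\right) 5796 = 12074 \cdot 5796 = 69980904$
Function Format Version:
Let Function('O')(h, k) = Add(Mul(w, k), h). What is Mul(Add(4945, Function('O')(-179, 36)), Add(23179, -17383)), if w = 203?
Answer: 69980904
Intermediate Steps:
Function('O')(h, k) = Add(h, Mul(203, k)) (Function('O')(h, k) = Add(Mul(203, k), h) = Add(h, Mul(203, k)))
Mul(Add(4945, Function('O')(-179, 36)), Add(23179, -17383)) = Mul(Add(4945, Add(-179, Mul(203, 36))), Add(23179, -17383)) = Mul(Add(4945, Add(-179, 7308)), 5796) = Mul(Add(4945, 7129), 5796) = Mul(12074, 5796) = 69980904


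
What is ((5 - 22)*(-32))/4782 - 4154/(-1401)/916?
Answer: 59832361/511401426 ≈ 0.11700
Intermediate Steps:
((5 - 22)*(-32))/4782 - 4154/(-1401)/916 = -17*(-32)*(1/4782) - 4154*(-1/1401)*(1/916) = 544*(1/4782) + (4154/1401)*(1/916) = 272/2391 + 2077/641658 = 59832361/511401426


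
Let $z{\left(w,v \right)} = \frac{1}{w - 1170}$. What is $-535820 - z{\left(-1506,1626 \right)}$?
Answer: $- \frac{1433854319}{2676} \approx -5.3582 \cdot 10^{5}$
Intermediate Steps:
$z{\left(w,v \right)} = \frac{1}{-1170 + w}$
$-535820 - z{\left(-1506,1626 \right)} = -535820 - \frac{1}{-1170 - 1506} = -535820 - \frac{1}{-2676} = -535820 - - \frac{1}{2676} = -535820 + \frac{1}{2676} = - \frac{1433854319}{2676}$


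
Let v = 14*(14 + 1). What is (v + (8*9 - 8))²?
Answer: 75076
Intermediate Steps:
v = 210 (v = 14*15 = 210)
(v + (8*9 - 8))² = (210 + (8*9 - 8))² = (210 + (72 - 8))² = (210 + 64)² = 274² = 75076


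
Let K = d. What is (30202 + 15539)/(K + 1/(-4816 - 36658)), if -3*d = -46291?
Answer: 72040338/24302189 ≈ 2.9644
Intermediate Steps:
d = 46291/3 (d = -⅓*(-46291) = 46291/3 ≈ 15430.)
K = 46291/3 ≈ 15430.
(30202 + 15539)/(K + 1/(-4816 - 36658)) = (30202 + 15539)/(46291/3 + 1/(-4816 - 36658)) = 45741/(46291/3 + 1/(-41474)) = 45741/(46291/3 - 1/41474) = 45741/(1919872931/124422) = 45741*(124422/1919872931) = 72040338/24302189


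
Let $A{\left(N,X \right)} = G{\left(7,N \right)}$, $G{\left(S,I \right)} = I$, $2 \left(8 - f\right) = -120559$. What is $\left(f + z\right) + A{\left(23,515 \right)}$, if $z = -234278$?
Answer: $- \frac{347935}{2} \approx -1.7397 \cdot 10^{5}$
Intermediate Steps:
$f = \frac{120575}{2}$ ($f = 8 - - \frac{120559}{2} = 8 + \frac{120559}{2} = \frac{120575}{2} \approx 60288.0$)
$A{\left(N,X \right)} = N$
$\left(f + z\right) + A{\left(23,515 \right)} = \left(\frac{120575}{2} - 234278\right) + 23 = - \frac{347981}{2} + 23 = - \frac{347935}{2}$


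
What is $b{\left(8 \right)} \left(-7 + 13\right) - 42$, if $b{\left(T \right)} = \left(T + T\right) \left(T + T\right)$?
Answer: $1494$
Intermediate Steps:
$b{\left(T \right)} = 4 T^{2}$ ($b{\left(T \right)} = 2 T 2 T = 4 T^{2}$)
$b{\left(8 \right)} \left(-7 + 13\right) - 42 = 4 \cdot 8^{2} \left(-7 + 13\right) - 42 = 4 \cdot 64 \cdot 6 - 42 = 256 \cdot 6 - 42 = 1536 - 42 = 1494$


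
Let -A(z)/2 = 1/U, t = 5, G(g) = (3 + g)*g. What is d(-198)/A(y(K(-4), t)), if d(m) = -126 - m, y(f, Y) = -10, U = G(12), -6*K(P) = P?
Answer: -6480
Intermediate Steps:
G(g) = g*(3 + g)
K(P) = -P/6
U = 180 (U = 12*(3 + 12) = 12*15 = 180)
A(z) = -1/90 (A(z) = -2/180 = -2*1/180 = -1/90)
d(-198)/A(y(K(-4), t)) = (-126 - 1*(-198))/(-1/90) = (-126 + 198)*(-90) = 72*(-90) = -6480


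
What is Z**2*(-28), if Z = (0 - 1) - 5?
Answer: -1008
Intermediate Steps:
Z = -6 (Z = -1 - 5 = -6)
Z**2*(-28) = (-6)**2*(-28) = 36*(-28) = -1008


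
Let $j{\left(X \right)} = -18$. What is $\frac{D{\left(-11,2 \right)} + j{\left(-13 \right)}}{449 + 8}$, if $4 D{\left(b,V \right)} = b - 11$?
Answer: $- \frac{47}{914} \approx -0.051422$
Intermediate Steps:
$D{\left(b,V \right)} = - \frac{11}{4} + \frac{b}{4}$ ($D{\left(b,V \right)} = \frac{b - 11}{4} = \frac{-11 + b}{4} = - \frac{11}{4} + \frac{b}{4}$)
$\frac{D{\left(-11,2 \right)} + j{\left(-13 \right)}}{449 + 8} = \frac{\left(- \frac{11}{4} + \frac{1}{4} \left(-11\right)\right) - 18}{449 + 8} = \frac{\left(- \frac{11}{4} - \frac{11}{4}\right) - 18}{457} = \left(- \frac{11}{2} - 18\right) \frac{1}{457} = \left(- \frac{47}{2}\right) \frac{1}{457} = - \frac{47}{914}$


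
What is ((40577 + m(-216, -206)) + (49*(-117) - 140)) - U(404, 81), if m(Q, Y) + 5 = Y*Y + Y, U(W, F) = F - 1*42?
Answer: 76890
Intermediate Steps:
U(W, F) = -42 + F (U(W, F) = F - 42 = -42 + F)
m(Q, Y) = -5 + Y + Y² (m(Q, Y) = -5 + (Y*Y + Y) = -5 + (Y² + Y) = -5 + (Y + Y²) = -5 + Y + Y²)
((40577 + m(-216, -206)) + (49*(-117) - 140)) - U(404, 81) = ((40577 + (-5 - 206 + (-206)²)) + (49*(-117) - 140)) - (-42 + 81) = ((40577 + (-5 - 206 + 42436)) + (-5733 - 140)) - 1*39 = ((40577 + 42225) - 5873) - 39 = (82802 - 5873) - 39 = 76929 - 39 = 76890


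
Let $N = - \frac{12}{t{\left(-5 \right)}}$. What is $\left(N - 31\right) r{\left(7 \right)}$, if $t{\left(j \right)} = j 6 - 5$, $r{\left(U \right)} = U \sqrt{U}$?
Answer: $- \frac{1073 \sqrt{7}}{5} \approx -567.78$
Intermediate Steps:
$r{\left(U \right)} = U^{\frac{3}{2}}$
$t{\left(j \right)} = -5 + 6 j$ ($t{\left(j \right)} = 6 j - 5 = -5 + 6 j$)
$N = \frac{12}{35}$ ($N = - \frac{12}{-5 + 6 \left(-5\right)} = - \frac{12}{-5 - 30} = - \frac{12}{-35} = \left(-12\right) \left(- \frac{1}{35}\right) = \frac{12}{35} \approx 0.34286$)
$\left(N - 31\right) r{\left(7 \right)} = \left(\frac{12}{35} - 31\right) 7^{\frac{3}{2}} = - \frac{1073 \cdot 7 \sqrt{7}}{35} = - \frac{1073 \sqrt{7}}{5}$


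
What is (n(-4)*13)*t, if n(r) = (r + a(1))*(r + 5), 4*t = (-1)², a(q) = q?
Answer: -39/4 ≈ -9.7500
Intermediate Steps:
t = ¼ (t = (¼)*(-1)² = (¼)*1 = ¼ ≈ 0.25000)
n(r) = (1 + r)*(5 + r) (n(r) = (r + 1)*(r + 5) = (1 + r)*(5 + r))
(n(-4)*13)*t = ((5 + (-4)² + 6*(-4))*13)*(¼) = ((5 + 16 - 24)*13)*(¼) = -3*13*(¼) = -39*¼ = -39/4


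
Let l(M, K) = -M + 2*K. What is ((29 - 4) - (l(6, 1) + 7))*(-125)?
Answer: -2750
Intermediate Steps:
((29 - 4) - (l(6, 1) + 7))*(-125) = ((29 - 4) - ((-1*6 + 2*1) + 7))*(-125) = (25 - ((-6 + 2) + 7))*(-125) = (25 - (-4 + 7))*(-125) = (25 - 1*3)*(-125) = (25 - 3)*(-125) = 22*(-125) = -2750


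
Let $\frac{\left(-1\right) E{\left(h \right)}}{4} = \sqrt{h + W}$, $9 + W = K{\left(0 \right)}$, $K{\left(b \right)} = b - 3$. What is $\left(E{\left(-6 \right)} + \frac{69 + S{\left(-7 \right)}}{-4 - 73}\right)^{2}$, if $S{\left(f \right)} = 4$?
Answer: $- \frac{1702223}{5929} + \frac{1752 i \sqrt{2}}{77} \approx -287.1 + 32.178 i$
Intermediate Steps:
$K{\left(b \right)} = -3 + b$ ($K{\left(b \right)} = b - 3 = -3 + b$)
$W = -12$ ($W = -9 + \left(-3 + 0\right) = -9 - 3 = -12$)
$E{\left(h \right)} = - 4 \sqrt{-12 + h}$ ($E{\left(h \right)} = - 4 \sqrt{h - 12} = - 4 \sqrt{-12 + h}$)
$\left(E{\left(-6 \right)} + \frac{69 + S{\left(-7 \right)}}{-4 - 73}\right)^{2} = \left(- 4 \sqrt{-12 - 6} + \frac{69 + 4}{-4 - 73}\right)^{2} = \left(- 4 \sqrt{-18} + \frac{73}{-77}\right)^{2} = \left(- 4 \cdot 3 i \sqrt{2} + 73 \left(- \frac{1}{77}\right)\right)^{2} = \left(- 12 i \sqrt{2} - \frac{73}{77}\right)^{2} = \left(- \frac{73}{77} - 12 i \sqrt{2}\right)^{2}$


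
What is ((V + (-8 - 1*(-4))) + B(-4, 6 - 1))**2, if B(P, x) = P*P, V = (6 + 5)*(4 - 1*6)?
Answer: 100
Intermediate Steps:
V = -22 (V = 11*(4 - 6) = 11*(-2) = -22)
B(P, x) = P**2
((V + (-8 - 1*(-4))) + B(-4, 6 - 1))**2 = ((-22 + (-8 - 1*(-4))) + (-4)**2)**2 = ((-22 + (-8 + 4)) + 16)**2 = ((-22 - 4) + 16)**2 = (-26 + 16)**2 = (-10)**2 = 100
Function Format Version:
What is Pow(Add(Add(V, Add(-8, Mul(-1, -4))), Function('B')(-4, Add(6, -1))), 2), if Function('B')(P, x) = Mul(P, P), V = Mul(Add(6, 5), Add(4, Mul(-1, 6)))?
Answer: 100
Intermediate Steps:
V = -22 (V = Mul(11, Add(4, -6)) = Mul(11, -2) = -22)
Function('B')(P, x) = Pow(P, 2)
Pow(Add(Add(V, Add(-8, Mul(-1, -4))), Function('B')(-4, Add(6, -1))), 2) = Pow(Add(Add(-22, Add(-8, Mul(-1, -4))), Pow(-4, 2)), 2) = Pow(Add(Add(-22, Add(-8, 4)), 16), 2) = Pow(Add(Add(-22, -4), 16), 2) = Pow(Add(-26, 16), 2) = Pow(-10, 2) = 100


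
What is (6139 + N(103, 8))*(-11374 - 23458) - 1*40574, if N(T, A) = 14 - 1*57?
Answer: -212376446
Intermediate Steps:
N(T, A) = -43 (N(T, A) = 14 - 57 = -43)
(6139 + N(103, 8))*(-11374 - 23458) - 1*40574 = (6139 - 43)*(-11374 - 23458) - 1*40574 = 6096*(-34832) - 40574 = -212335872 - 40574 = -212376446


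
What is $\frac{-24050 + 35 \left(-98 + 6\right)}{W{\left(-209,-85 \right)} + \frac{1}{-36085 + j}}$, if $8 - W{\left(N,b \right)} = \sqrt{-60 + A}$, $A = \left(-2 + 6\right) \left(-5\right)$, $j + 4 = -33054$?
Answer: $- \frac{1042967505064230}{688427534369} - \frac{521484695296920 i \sqrt{5}}{688427534369} \approx -1515.0 - 1693.8 i$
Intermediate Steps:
$j = -33058$ ($j = -4 - 33054 = -33058$)
$A = -20$ ($A = 4 \left(-5\right) = -20$)
$W{\left(N,b \right)} = 8 - 4 i \sqrt{5}$ ($W{\left(N,b \right)} = 8 - \sqrt{-60 - 20} = 8 - \sqrt{-80} = 8 - 4 i \sqrt{5}$)
$\frac{-24050 + 35 \left(-98 + 6\right)}{W{\left(-209,-85 \right)} + \frac{1}{-36085 + j}} = \frac{-24050 + 35 \left(-98 + 6\right)}{\left(8 - 4 i \sqrt{5}\right) + \frac{1}{-36085 - 33058}} = \frac{-24050 + 35 \left(-92\right)}{\left(8 - 4 i \sqrt{5}\right) + \frac{1}{-69143}} = \frac{-24050 - 3220}{\left(8 - 4 i \sqrt{5}\right) - \frac{1}{69143}} = - \frac{27270}{\frac{553143}{69143} - 4 i \sqrt{5}}$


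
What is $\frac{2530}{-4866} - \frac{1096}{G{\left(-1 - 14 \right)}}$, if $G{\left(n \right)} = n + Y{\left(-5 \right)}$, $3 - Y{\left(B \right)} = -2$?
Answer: $\frac{1326959}{12165} \approx 109.08$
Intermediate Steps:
$Y{\left(B \right)} = 5$ ($Y{\left(B \right)} = 3 - -2 = 3 + 2 = 5$)
$G{\left(n \right)} = 5 + n$ ($G{\left(n \right)} = n + 5 = 5 + n$)
$\frac{2530}{-4866} - \frac{1096}{G{\left(-1 - 14 \right)}} = \frac{2530}{-4866} - \frac{1096}{5 - 15} = 2530 \left(- \frac{1}{4866}\right) - \frac{1096}{5 - 15} = - \frac{1265}{2433} - \frac{1096}{-10} = - \frac{1265}{2433} - - \frac{548}{5} = - \frac{1265}{2433} + \frac{548}{5} = \frac{1326959}{12165}$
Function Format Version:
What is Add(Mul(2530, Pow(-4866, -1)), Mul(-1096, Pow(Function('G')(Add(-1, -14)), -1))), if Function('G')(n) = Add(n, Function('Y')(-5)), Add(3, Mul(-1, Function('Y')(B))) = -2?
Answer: Rational(1326959, 12165) ≈ 109.08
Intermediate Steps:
Function('Y')(B) = 5 (Function('Y')(B) = Add(3, Mul(-1, -2)) = Add(3, 2) = 5)
Function('G')(n) = Add(5, n) (Function('G')(n) = Add(n, 5) = Add(5, n))
Add(Mul(2530, Pow(-4866, -1)), Mul(-1096, Pow(Function('G')(Add(-1, -14)), -1))) = Add(Mul(2530, Pow(-4866, -1)), Mul(-1096, Pow(Add(5, Add(-1, -14)), -1))) = Add(Mul(2530, Rational(-1, 4866)), Mul(-1096, Pow(Add(5, -15), -1))) = Add(Rational(-1265, 2433), Mul(-1096, Pow(-10, -1))) = Add(Rational(-1265, 2433), Mul(-1096, Rational(-1, 10))) = Add(Rational(-1265, 2433), Rational(548, 5)) = Rational(1326959, 12165)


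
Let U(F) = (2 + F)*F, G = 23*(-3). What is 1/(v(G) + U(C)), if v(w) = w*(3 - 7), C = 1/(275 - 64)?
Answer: 44521/12288219 ≈ 0.0036231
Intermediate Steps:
C = 1/211 ≈ 0.0047393
G = -69
v(w) = -4*w (v(w) = w*(-4) = -4*w)
U(F) = F*(2 + F)
1/(v(G) + U(C)) = 1/(-4*(-69) + (2 + 1/211)/211) = 1/(276 + (1/211)*(423/211)) = 1/(276 + 423/44521) = 1/(12288219/44521) = 44521/12288219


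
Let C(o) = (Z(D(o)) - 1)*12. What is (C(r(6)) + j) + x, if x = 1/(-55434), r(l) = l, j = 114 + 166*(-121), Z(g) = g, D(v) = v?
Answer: -1103801809/55434 ≈ -19912.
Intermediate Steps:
j = -19972 (j = 114 - 20086 = -19972)
C(o) = -12 + 12*o (C(o) = (o - 1)*12 = (-1 + o)*12 = -12 + 12*o)
x = -1/55434 ≈ -1.8039e-5
(C(r(6)) + j) + x = ((-12 + 12*6) - 19972) - 1/55434 = ((-12 + 72) - 19972) - 1/55434 = (60 - 19972) - 1/55434 = -19912 - 1/55434 = -1103801809/55434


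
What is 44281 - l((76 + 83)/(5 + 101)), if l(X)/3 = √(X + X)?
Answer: 44281 - 3*√3 ≈ 44276.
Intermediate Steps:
l(X) = 3*√2*√X (l(X) = 3*√(X + X) = 3*√(2*X) = 3*(√2*√X) = 3*√2*√X)
44281 - l((76 + 83)/(5 + 101)) = 44281 - 3*√2*√((76 + 83)/(5 + 101)) = 44281 - 3*√2*√(159/106) = 44281 - 3*√2*√(159*(1/106)) = 44281 - 3*√2*√(3/2) = 44281 - 3*√2*√6/2 = 44281 - 3*√3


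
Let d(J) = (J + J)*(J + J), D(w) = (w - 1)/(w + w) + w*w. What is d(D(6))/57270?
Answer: 8303/89640 ≈ 0.092626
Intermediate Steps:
D(w) = w² + (-1 + w)/(2*w) (D(w) = (-1 + w)/((2*w)) + w² = (-1 + w)*(1/(2*w)) + w² = (-1 + w)/(2*w) + w² = w² + (-1 + w)/(2*w))
d(J) = 4*J² (d(J) = (2*J)*(2*J) = 4*J²)
d(D(6))/57270 = (4*((½)*(-1 + 6 + 2*6³)/6)²)/57270 = (4*((½)*(⅙)*(-1 + 6 + 2*216))²)*(1/57270) = (4*((½)*(⅙)*(-1 + 6 + 432))²)*(1/57270) = (4*((½)*(⅙)*437)²)*(1/57270) = (4*(437/12)²)*(1/57270) = (4*(190969/144))*(1/57270) = (190969/36)*(1/57270) = 8303/89640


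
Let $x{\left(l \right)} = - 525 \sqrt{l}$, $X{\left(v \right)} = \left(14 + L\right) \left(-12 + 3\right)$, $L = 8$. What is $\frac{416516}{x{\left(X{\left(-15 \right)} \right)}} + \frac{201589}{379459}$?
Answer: $\frac{201589}{379459} + \frac{208258 i \sqrt{22}}{17325} \approx 0.53125 + 56.382 i$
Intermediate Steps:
$X{\left(v \right)} = -198$ ($X{\left(v \right)} = \left(14 + 8\right) \left(-12 + 3\right) = 22 \left(-9\right) = -198$)
$\frac{416516}{x{\left(X{\left(-15 \right)} \right)}} + \frac{201589}{379459} = \frac{416516}{\left(-525\right) \sqrt{-198}} + \frac{201589}{379459} = \frac{416516}{\left(-525\right) 3 i \sqrt{22}} + 201589 \cdot \frac{1}{379459} = \frac{416516}{\left(-1575\right) i \sqrt{22}} + \frac{201589}{379459} = 416516 \frac{i \sqrt{22}}{34650} + \frac{201589}{379459} = \frac{208258 i \sqrt{22}}{17325} + \frac{201589}{379459} = \frac{201589}{379459} + \frac{208258 i \sqrt{22}}{17325}$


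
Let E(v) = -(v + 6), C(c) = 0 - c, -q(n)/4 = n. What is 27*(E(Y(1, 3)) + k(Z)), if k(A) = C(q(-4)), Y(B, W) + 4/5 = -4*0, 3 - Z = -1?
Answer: -2862/5 ≈ -572.40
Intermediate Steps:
Z = 4 (Z = 3 - 1*(-1) = 3 + 1 = 4)
q(n) = -4*n
Y(B, W) = -4/5 (Y(B, W) = -4/5 - 4*0 = -4/5 + 0 = -4/5)
C(c) = -c
k(A) = -16 (k(A) = -(-4)*(-4) = -1*16 = -16)
E(v) = -6 - v (E(v) = -(6 + v) = -6 - v)
27*(E(Y(1, 3)) + k(Z)) = 27*((-6 - 1*(-4/5)) - 16) = 27*((-6 + 4/5) - 16) = 27*(-26/5 - 16) = 27*(-106/5) = -2862/5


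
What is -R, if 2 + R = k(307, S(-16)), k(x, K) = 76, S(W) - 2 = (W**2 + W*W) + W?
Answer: -74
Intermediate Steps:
S(W) = 2 + W + 2*W**2 (S(W) = 2 + ((W**2 + W*W) + W) = 2 + ((W**2 + W**2) + W) = 2 + (2*W**2 + W) = 2 + (W + 2*W**2) = 2 + W + 2*W**2)
R = 74 (R = -2 + 76 = 74)
-R = -1*74 = -74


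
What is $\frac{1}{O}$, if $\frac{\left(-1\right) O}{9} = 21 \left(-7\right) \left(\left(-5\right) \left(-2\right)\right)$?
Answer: $\frac{1}{13230} \approx 7.5586 \cdot 10^{-5}$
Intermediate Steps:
$O = 13230$ ($O = - 9 \cdot 21 \left(-7\right) \left(\left(-5\right) \left(-2\right)\right) = - 9 \left(\left(-147\right) 10\right) = \left(-9\right) \left(-1470\right) = 13230$)
$\frac{1}{O} = \frac{1}{13230}$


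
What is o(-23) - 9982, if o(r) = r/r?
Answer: -9981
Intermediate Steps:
o(r) = 1
o(-23) - 9982 = 1 - 9982 = -9981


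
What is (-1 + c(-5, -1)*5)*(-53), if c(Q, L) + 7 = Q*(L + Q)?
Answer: -6042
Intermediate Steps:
c(Q, L) = -7 + Q*(L + Q)
(-1 + c(-5, -1)*5)*(-53) = (-1 + (-7 + (-5)² - 1*(-5))*5)*(-53) = (-1 + (-7 + 25 + 5)*5)*(-53) = (-1 + 23*5)*(-53) = (-1 + 115)*(-53) = 114*(-53) = -6042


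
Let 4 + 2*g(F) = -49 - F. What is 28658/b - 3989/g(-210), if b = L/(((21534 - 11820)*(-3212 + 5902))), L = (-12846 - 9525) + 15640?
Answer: -117569889021878/1056767 ≈ -1.1125e+8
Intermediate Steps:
L = -6731 (L = -22371 + 15640 = -6731)
g(F) = -53/2 - F/2 (g(F) = -2 + (-49 - F)/2 = -2 + (-49/2 - F/2) = -53/2 - F/2)
b = -6731/26130660 (b = -6731*1/((-3212 + 5902)*(21534 - 11820)) = -6731/(9714*2690) = -6731/26130660 ≈ -0.00025759)
28658/b - 3989/g(-210) = 28658/(-6731/26130660) - 3989/(-53/2 - ½*(-210)) = 28658*(-26130660/6731) - 3989/(-53/2 + 105) = -748852454280/6731 - 3989/157/2 = -748852454280/6731 - 3989*2/157 = -748852454280/6731 - 7978/157 = -117569889021878/1056767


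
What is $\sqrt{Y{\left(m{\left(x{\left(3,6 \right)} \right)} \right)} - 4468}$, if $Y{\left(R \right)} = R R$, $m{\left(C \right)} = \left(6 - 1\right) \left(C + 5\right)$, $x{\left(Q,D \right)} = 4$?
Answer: $i \sqrt{2443} \approx 49.427 i$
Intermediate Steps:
$m{\left(C \right)} = 25 + 5 C$ ($m{\left(C \right)} = 5 \left(5 + C\right) = 25 + 5 C$)
$Y{\left(R \right)} = R^{2}$
$\sqrt{Y{\left(m{\left(x{\left(3,6 \right)} \right)} \right)} - 4468} = \sqrt{\left(25 + 5 \cdot 4\right)^{2} - 4468} = \sqrt{\left(25 + 20\right)^{2} - 4468} = \sqrt{45^{2} - 4468} = \sqrt{2025 - 4468} = \sqrt{-2443} = i \sqrt{2443}$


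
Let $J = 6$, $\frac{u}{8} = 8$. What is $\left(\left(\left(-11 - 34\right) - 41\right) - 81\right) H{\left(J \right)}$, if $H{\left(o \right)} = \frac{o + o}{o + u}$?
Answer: $- \frac{1002}{35} \approx -28.629$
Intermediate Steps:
$u = 64$ ($u = 8 \cdot 8 = 64$)
$H{\left(o \right)} = \frac{2 o}{64 + o}$ ($H{\left(o \right)} = \frac{o + o}{o + 64} = \frac{2 o}{64 + o}$)
$\left(\left(\left(-11 - 34\right) - 41\right) - 81\right) H{\left(J \right)} = \left(\left(\left(-11 - 34\right) - 41\right) - 81\right) 2 \cdot 6 \frac{1}{64 + 6} = \left(\left(-45 - 41\right) - 81\right) 2 \cdot 6 \cdot \frac{1}{70} = \left(-86 - 81\right) 2 \cdot 6 \cdot \frac{1}{70} = \left(-167\right) \frac{6}{35} = - \frac{1002}{35}$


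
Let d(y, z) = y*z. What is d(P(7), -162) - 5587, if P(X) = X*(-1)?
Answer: -4453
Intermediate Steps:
P(X) = -X
d(P(7), -162) - 5587 = -1*7*(-162) - 5587 = -7*(-162) - 5587 = 1134 - 5587 = -4453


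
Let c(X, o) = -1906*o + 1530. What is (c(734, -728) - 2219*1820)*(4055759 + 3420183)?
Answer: -19807373762044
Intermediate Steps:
c(X, o) = 1530 - 1906*o
(c(734, -728) - 2219*1820)*(4055759 + 3420183) = ((1530 - 1906*(-728)) - 2219*1820)*(4055759 + 3420183) = ((1530 + 1387568) - 4038580)*7475942 = (1389098 - 4038580)*7475942 = -2649482*7475942 = -19807373762044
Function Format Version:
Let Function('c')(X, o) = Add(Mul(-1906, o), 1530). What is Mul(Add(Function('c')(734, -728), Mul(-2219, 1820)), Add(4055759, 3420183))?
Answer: -19807373762044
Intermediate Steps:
Function('c')(X, o) = Add(1530, Mul(-1906, o))
Mul(Add(Function('c')(734, -728), Mul(-2219, 1820)), Add(4055759, 3420183)) = Mul(Add(Add(1530, Mul(-1906, -728)), Mul(-2219, 1820)), Add(4055759, 3420183)) = Mul(Add(Add(1530, 1387568), -4038580), 7475942) = Mul(Add(1389098, -4038580), 7475942) = Mul(-2649482, 7475942) = -19807373762044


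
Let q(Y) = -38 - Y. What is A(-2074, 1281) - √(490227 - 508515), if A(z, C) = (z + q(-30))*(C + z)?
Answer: 1651026 - 12*I*√127 ≈ 1.651e+6 - 135.23*I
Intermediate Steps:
A(z, C) = (-8 + z)*(C + z) (A(z, C) = (z + (-38 - 1*(-30)))*(C + z) = (z + (-38 + 30))*(C + z) = (z - 8)*(C + z) = (-8 + z)*(C + z))
A(-2074, 1281) - √(490227 - 508515) = ((-2074)² - 8*1281 - 8*(-2074) + 1281*(-2074)) - √(490227 - 508515) = (4301476 - 10248 + 16592 - 2656794) - √(-18288) = 1651026 - 12*I*√127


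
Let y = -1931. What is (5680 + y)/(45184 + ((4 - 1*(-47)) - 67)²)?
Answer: 3749/45440 ≈ 0.082504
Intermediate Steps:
(5680 + y)/(45184 + ((4 - 1*(-47)) - 67)²) = (5680 - 1931)/(45184 + ((4 - 1*(-47)) - 67)²) = 3749/(45184 + ((4 + 47) - 67)²) = 3749/(45184 + (51 - 67)²) = 3749/(45184 + (-16)²) = 3749/(45184 + 256) = 3749/45440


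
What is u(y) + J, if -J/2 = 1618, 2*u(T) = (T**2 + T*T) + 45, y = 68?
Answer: 2821/2 ≈ 1410.5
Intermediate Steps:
u(T) = 45/2 + T**2 (u(T) = ((T**2 + T*T) + 45)/2 = ((T**2 + T**2) + 45)/2 = (2*T**2 + 45)/2 = (45 + 2*T**2)/2 = 45/2 + T**2)
J = -3236 (J = -2*1618 = -3236)
u(y) + J = (45/2 + 68**2) - 3236 = (45/2 + 4624) - 3236 = 9293/2 - 3236 = 2821/2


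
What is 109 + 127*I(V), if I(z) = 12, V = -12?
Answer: 1633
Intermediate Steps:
109 + 127*I(V) = 109 + 127*12 = 109 + 1524 = 1633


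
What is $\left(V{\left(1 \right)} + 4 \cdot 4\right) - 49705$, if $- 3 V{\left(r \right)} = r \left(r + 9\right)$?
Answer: $- \frac{149077}{3} \approx -49692.0$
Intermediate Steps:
$V{\left(r \right)} = - \frac{r \left(9 + r\right)}{3}$ ($V{\left(r \right)} = - \frac{r \left(r + 9\right)}{3} = - \frac{r \left(9 + r\right)}{3}$)
$\left(V{\left(1 \right)} + 4 \cdot 4\right) - 49705 = \left(\left(- \frac{1}{3}\right) 1 \left(9 + 1\right) + 4 \cdot 4\right) - 49705 = \left(\left(- \frac{1}{3}\right) 1 \cdot 10 + 16\right) - 49705 = \left(- \frac{10}{3} + 16\right) - 49705 = \frac{38}{3} - 49705 = - \frac{149077}{3}$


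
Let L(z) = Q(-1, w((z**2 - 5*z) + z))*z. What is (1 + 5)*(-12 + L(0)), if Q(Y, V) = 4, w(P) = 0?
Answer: -72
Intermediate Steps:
L(z) = 4*z
(1 + 5)*(-12 + L(0)) = (1 + 5)*(-12 + 4*0) = 6*(-12 + 0) = 6*(-12) = -72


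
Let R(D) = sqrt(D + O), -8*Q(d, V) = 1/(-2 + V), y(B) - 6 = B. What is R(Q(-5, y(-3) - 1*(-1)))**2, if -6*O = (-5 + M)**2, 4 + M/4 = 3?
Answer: -217/16 ≈ -13.563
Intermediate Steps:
M = -4 (M = -16 + 4*3 = -16 + 12 = -4)
y(B) = 6 + B
O = -27/2 (O = -(-5 - 4)**2/6 = -1/6*(-9)**2 = -1/6*81 = -27/2 ≈ -13.500)
Q(d, V) = -1/(8*(-2 + V))
R(D) = sqrt(-27/2 + D) (R(D) = sqrt(D - 27/2) = sqrt(-27/2 + D))
R(Q(-5, y(-3) - 1*(-1)))**2 = (sqrt(-54 + 4*(-1/(-16 + 8*((6 - 3) - 1*(-1)))))/2)**2 = (sqrt(-54 + 4*(-1/(-16 + 8*(3 + 1))))/2)**2 = (sqrt(-54 + 4*(-1/(-16 + 8*4)))/2)**2 = (sqrt(-54 + 4*(-1/(-16 + 32)))/2)**2 = (sqrt(-54 + 4*(-1/16))/2)**2 = (sqrt(-54 - 1/4)/2)**2 = (sqrt(-217/4)/2)**2 = ((I*sqrt(217)/2)/2)**2 = (I*sqrt(217)/4)**2 = -217/16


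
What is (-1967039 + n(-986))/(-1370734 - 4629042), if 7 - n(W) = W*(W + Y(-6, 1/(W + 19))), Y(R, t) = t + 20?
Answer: 5247519/10783984 ≈ 0.48660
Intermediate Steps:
Y(R, t) = 20 + t
n(W) = 7 - W*(20 + W + 1/(19 + W)) (n(W) = 7 - W*(W + (20 + 1/(W + 19))) = 7 - W*(W + (20 + 1/(19 + W))) = 7 - W*(20 + W + 1/(19 + W)))
(-1967039 + n(-986))/(-1370734 - 4629042) = (-1967039 + (133 - 1*(-986)³ - 374*(-986) - 39*(-986)²)/(19 - 986))/(-1370734 - 4629042) = (-1967039 + (133 - 1*(-958585256) + 368764 - 39*972196)/(-967))/(-5999776) = (-1967039 - (133 + 958585256 + 368764 - 37915644)/967)*(-1/5999776) = (-1967039 - 1/967*921038509)*(-1/5999776) = (-1967039 - 921038509/967)*(-1/5999776) = -2823165222/967*(-1/5999776) = 5247519/10783984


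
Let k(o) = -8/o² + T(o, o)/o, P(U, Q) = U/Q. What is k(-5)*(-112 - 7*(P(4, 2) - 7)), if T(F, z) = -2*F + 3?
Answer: 5621/25 ≈ 224.84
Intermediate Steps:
T(F, z) = 3 - 2*F
k(o) = -8/o² + (3 - 2*o)/o
k(-5)*(-112 - 7*(P(4, 2) - 7)) = (-2 - 8/(-5)² + 3/(-5))*(-112 - 7*(4/2 - 7)) = (-2 - 8*1/25 + 3*(-⅕))*(-112 - 7*(4*(½) - 7)) = (-2 - 8/25 - ⅗)*(-112 - 7*(2 - 7)) = -73*(-112 - 7*(-5))/25 = -73*(-112 + 35)/25 = -73/25*(-77) = 5621/25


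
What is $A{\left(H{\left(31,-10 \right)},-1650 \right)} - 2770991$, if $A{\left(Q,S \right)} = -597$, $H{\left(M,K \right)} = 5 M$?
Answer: $-2771588$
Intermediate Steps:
$A{\left(H{\left(31,-10 \right)},-1650 \right)} - 2770991 = -597 - 2770991 = -2771588$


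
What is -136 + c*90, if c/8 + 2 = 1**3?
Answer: -856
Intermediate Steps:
c = -8 (c = -16 + 8*1**3 = -16 + 8*1 = -16 + 8 = -8)
-136 + c*90 = -136 - 8*90 = -136 - 720 = -856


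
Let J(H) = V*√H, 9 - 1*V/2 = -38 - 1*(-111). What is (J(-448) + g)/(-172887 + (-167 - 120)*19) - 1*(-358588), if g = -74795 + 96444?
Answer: 63950562271/178340 + 256*I*√7/44585 ≈ 3.5859e+5 + 0.015191*I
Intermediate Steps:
g = 21649
V = -128 (V = 18 - 2*(-38 - 1*(-111)) = 18 - 2*(-38 + 111) = 18 - 2*73 = 18 - 146 = -128)
J(H) = -128*√H
(J(-448) + g)/(-172887 + (-167 - 120)*19) - 1*(-358588) = (-1024*I*√7 + 21649)/(-172887 + (-167 - 120)*19) - 1*(-358588) = (-1024*I*√7 + 21649)/(-172887 - 287*19) + 358588 = (-1024*I*√7 + 21649)/(-172887 - 5453) + 358588 = (21649 - 1024*I*√7)/(-178340) + 358588 = (21649 - 1024*I*√7)*(-1/178340) + 358588 = (-21649/178340 + 256*I*√7/44585) + 358588 = 63950562271/178340 + 256*I*√7/44585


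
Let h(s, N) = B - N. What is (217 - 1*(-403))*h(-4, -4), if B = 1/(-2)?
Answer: 2170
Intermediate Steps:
B = -½ ≈ -0.50000
h(s, N) = -½ - N
(217 - 1*(-403))*h(-4, -4) = (217 - 1*(-403))*(-½ - 1*(-4)) = (217 + 403)*(-½ + 4) = 620*(7/2) = 2170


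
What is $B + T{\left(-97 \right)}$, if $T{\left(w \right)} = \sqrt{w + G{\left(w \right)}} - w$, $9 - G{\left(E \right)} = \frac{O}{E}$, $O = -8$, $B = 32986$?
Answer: $33083 + \frac{4 i \sqrt{51798}}{97} \approx 33083.0 + 9.3852 i$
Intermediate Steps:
$G{\left(E \right)} = 9 + \frac{8}{E}$ ($G{\left(E \right)} = 9 - - \frac{8}{E} = 9 + \frac{8}{E}$)
$T{\left(w \right)} = \sqrt{9 + w + \frac{8}{w}} - w$ ($T{\left(w \right)} = \sqrt{w + \left(9 + \frac{8}{w}\right)} - w = \sqrt{9 + w + \frac{8}{w}} - w$)
$B + T{\left(-97 \right)} = 32986 + \left(\sqrt{9 - 97 + \frac{8}{-97}} - -97\right) = 32986 + \left(\sqrt{9 - 97 + 8 \left(- \frac{1}{97}\right)} + 97\right) = 32986 + \left(\sqrt{9 - 97 - \frac{8}{97}} + 97\right) = 32986 + \left(\sqrt{- \frac{8544}{97}} + 97\right) = 32986 + \left(\frac{4 i \sqrt{51798}}{97} + 97\right) = 32986 + \left(97 + \frac{4 i \sqrt{51798}}{97}\right) = 33083 + \frac{4 i \sqrt{51798}}{97}$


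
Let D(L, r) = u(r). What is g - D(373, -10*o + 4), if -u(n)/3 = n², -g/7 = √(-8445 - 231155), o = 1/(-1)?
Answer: 588 - 140*I*√599 ≈ 588.0 - 3426.4*I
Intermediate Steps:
o = -1
g = -140*I*√599 (g = -7*√(-8445 - 231155) = -140*I*√599 ≈ -3426.4*I)
u(n) = -3*n²
D(L, r) = -3*r²
g - D(373, -10*o + 4) = -140*I*√599 - (-3)*(-10*(-1) + 4)² = -140*I*√599 - (-3)*(10 + 4)² = -140*I*√599 - (-3)*14² = -140*I*√599 - (-3)*196 = -140*I*√599 - 1*(-588) = -140*I*√599 + 588 = 588 - 140*I*√599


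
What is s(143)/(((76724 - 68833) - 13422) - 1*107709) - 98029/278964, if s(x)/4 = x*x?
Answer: -4239867913/3948735420 ≈ -1.0737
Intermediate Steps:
s(x) = 4*x² (s(x) = 4*(x*x) = 4*x²)
s(143)/(((76724 - 68833) - 13422) - 1*107709) - 98029/278964 = (4*143²)/(((76724 - 68833) - 13422) - 1*107709) - 98029/278964 = (4*20449)/((7891 - 13422) - 107709) - 98029*1/278964 = 81796/(-5531 - 107709) - 98029/278964 = 81796/(-113240) - 98029/278964 = 81796*(-1/113240) - 98029/278964 = -20449/28310 - 98029/278964 = -4239867913/3948735420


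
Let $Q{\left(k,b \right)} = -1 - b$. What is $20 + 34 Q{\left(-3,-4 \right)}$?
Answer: $122$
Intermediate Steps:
$20 + 34 Q{\left(-3,-4 \right)} = 20 + 34 \left(-1 - -4\right) = 20 + 34 \left(-1 + 4\right) = 20 + 34 \cdot 3 = 20 + 102 = 122$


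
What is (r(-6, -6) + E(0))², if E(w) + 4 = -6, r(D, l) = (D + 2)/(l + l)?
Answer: 841/9 ≈ 93.444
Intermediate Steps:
r(D, l) = (2 + D)/(2*l) (r(D, l) = (2 + D)/((2*l)) = (2 + D)*(1/(2*l)) = (2 + D)/(2*l))
E(w) = -10 (E(w) = -4 - 6 = -10)
(r(-6, -6) + E(0))² = ((½)*(2 - 6)/(-6) - 10)² = ((½)*(-⅙)*(-4) - 10)² = (⅓ - 10)² = (-29/3)² = 841/9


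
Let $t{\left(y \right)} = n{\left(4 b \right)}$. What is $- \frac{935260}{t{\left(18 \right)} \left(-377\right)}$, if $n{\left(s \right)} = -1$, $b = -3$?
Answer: $- \frac{935260}{377} \approx -2480.8$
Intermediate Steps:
$t{\left(y \right)} = -1$
$- \frac{935260}{t{\left(18 \right)} \left(-377\right)} = - \frac{935260}{\left(-1\right) \left(-377\right)} = - \frac{935260}{377}$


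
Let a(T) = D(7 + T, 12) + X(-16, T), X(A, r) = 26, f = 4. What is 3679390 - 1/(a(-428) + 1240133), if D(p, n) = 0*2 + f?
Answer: 4563043340569/1240163 ≈ 3.6794e+6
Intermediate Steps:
D(p, n) = 4 (D(p, n) = 0*2 + 4 = 0 + 4 = 4)
a(T) = 30 (a(T) = 4 + 26 = 30)
3679390 - 1/(a(-428) + 1240133) = 3679390 - 1/(30 + 1240133) = 3679390 - 1/1240163 = 4563043340569/1240163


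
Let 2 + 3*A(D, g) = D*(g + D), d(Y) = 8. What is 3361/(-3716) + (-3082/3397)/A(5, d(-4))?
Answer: -251216369/265088292 ≈ -0.94767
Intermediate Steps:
A(D, g) = -⅔ + D*(D + g)/3 (A(D, g) = -⅔ + (D*(g + D))/3 = -⅔ + (D*(D + g))/3 = -⅔ + D*(D + g)/3)
3361/(-3716) + (-3082/3397)/A(5, d(-4)) = 3361/(-3716) + (-3082/3397)/(-⅔ + (⅓)*5² + (⅓)*5*8) = 3361*(-1/3716) + (-3082*1/3397)/(-⅔ + (⅓)*25 + 40/3) = -3361/3716 - 3082/(3397*(-⅔ + 25/3 + 40/3)) = -3361/3716 - 3082/3397/21 = -3361/3716 - 3082/3397*1/21 = -3361/3716 - 3082/71337 = -251216369/265088292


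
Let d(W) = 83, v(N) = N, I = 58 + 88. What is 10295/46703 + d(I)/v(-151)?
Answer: -2321804/7052153 ≈ -0.32923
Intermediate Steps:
I = 146
10295/46703 + d(I)/v(-151) = 10295/46703 + 83/(-151) = 10295*(1/46703) + 83*(-1/151) = 10295/46703 - 83/151 = -2321804/7052153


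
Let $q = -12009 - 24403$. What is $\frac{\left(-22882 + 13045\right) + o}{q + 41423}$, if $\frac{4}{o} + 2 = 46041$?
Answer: $- \frac{452885639}{230701429} \approx -1.9631$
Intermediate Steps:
$o = \frac{4}{46039}$ ($o = \frac{4}{-2 + 46041} = \frac{4}{46039} \approx 8.6883 \cdot 10^{-5}$)
$q = -36412$ ($q = -12009 - 24403 = -36412$)
$\frac{\left(-22882 + 13045\right) + o}{q + 41423} = \frac{\left(-22882 + 13045\right) + \frac{4}{46039}}{-36412 + 41423} = \frac{-9837 + \frac{4}{46039}}{5011} = \left(- \frac{452885639}{46039}\right) \frac{1}{5011} = - \frac{452885639}{230701429}$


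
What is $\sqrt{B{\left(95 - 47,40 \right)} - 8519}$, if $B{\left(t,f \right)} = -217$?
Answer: $4 i \sqrt{546} \approx 93.467 i$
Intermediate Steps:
$\sqrt{B{\left(95 - 47,40 \right)} - 8519} = \sqrt{-217 - 8519} = \sqrt{-8736} = 4 i \sqrt{546}$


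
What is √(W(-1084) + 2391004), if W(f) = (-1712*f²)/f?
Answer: 138*√223 ≈ 2060.8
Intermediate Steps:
W(f) = -1712*f
√(W(-1084) + 2391004) = √(-1712*(-1084) + 2391004) = √(1855808 + 2391004) = √4246812 = 138*√223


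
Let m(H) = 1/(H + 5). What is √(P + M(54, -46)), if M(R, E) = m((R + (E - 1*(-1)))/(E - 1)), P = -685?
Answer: I*√34976438/226 ≈ 26.169*I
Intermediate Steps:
m(H) = 1/(5 + H)
M(R, E) = 1/(5 + (1 + E + R)/(-1 + E)) (M(R, E) = 1/(5 + (R + (E - 1*(-1)))/(E - 1)) = 1/(5 + (R + (E + 1))/(-1 + E)) = 1/(5 + (R + (1 + E))/(-1 + E)) = 1/(5 + (1 + E + R)/(-1 + E)))
√(P + M(54, -46)) = √(-685 + (-1 - 46)/(-4 + 54 + 6*(-46))) = √(-685 - 47/(-4 + 54 - 276)) = √(-685 - 47/(-226)) = √(-685 - 1/226*(-47)) = √(-685 + 47/226) = √(-154763/226) = I*√34976438/226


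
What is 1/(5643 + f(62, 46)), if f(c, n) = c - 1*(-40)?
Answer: 1/5745 ≈ 0.00017406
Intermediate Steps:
f(c, n) = 40 + c (f(c, n) = c + 40 = 40 + c)
1/(5643 + f(62, 46)) = 1/(5643 + (40 + 62)) = 1/(5643 + 102) = 1/5745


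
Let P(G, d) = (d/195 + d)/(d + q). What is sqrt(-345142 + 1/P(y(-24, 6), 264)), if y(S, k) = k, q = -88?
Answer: I*sqrt(67647702)/14 ≈ 587.49*I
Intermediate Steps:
P(G, d) = 196*d/(195*(-88 + d)) (P(G, d) = (d/195 + d)/(d - 88) = (d*(1/195) + d)/(-88 + d) = (d/195 + d)/(-88 + d) = (196*d/195)/(-88 + d) = 196*d/(195*(-88 + d)))
sqrt(-345142 + 1/P(y(-24, 6), 264)) = sqrt(-345142 + 1/((196/195)*264/(-88 + 264))) = sqrt(-345142 + 1/((196/195)*264/176)) = sqrt(-345142 + 1/((196/195)*264*(1/176))) = sqrt(-345142 + 1/(98/65)) = sqrt(-345142 + 65/98) = sqrt(-33823851/98) = I*sqrt(67647702)/14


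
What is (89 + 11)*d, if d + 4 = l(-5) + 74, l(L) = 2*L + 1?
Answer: 6100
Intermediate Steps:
l(L) = 1 + 2*L
d = 61 (d = -4 + ((1 + 2*(-5)) + 74) = -4 + ((1 - 10) + 74) = -4 + (-9 + 74) = -4 + 65 = 61)
(89 + 11)*d = (89 + 11)*61 = 100*61 = 6100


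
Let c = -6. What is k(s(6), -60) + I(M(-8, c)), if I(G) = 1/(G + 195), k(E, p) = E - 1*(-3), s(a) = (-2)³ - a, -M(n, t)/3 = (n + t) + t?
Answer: -2804/255 ≈ -10.996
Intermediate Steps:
M(n, t) = -6*t - 3*n (M(n, t) = -3*((n + t) + t) = -3*(n + 2*t) = -6*t - 3*n)
s(a) = -8 - a
k(E, p) = 3 + E (k(E, p) = E + 3 = 3 + E)
I(G) = 1/(195 + G)
k(s(6), -60) + I(M(-8, c)) = (3 + (-8 - 1*6)) + 1/(195 + (-6*(-6) - 3*(-8))) = (3 + (-8 - 6)) + 1/(195 + (36 + 24)) = (3 - 14) + 1/(195 + 60) = -11 + 1/255 = -2804/255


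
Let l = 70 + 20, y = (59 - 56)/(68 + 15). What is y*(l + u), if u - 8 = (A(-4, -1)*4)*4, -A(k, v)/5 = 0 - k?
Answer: -666/83 ≈ -8.0241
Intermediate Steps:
A(k, v) = 5*k (A(k, v) = -5*(0 - k) = -(-5)*k = 5*k)
u = -312 (u = 8 + ((5*(-4))*4)*4 = 8 - 20*4*4 = 8 - 80*4 = 8 - 320 = -312)
y = 3/83 ≈ 0.036145
l = 90
y*(l + u) = 3*(90 - 312)/83 = (3/83)*(-222) = -666/83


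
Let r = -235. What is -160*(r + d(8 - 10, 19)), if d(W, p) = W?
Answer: 37920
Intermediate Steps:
-160*(r + d(8 - 10, 19)) = -160*(-235 + (8 - 10)) = -160*(-235 - 2) = -160*(-237) = 37920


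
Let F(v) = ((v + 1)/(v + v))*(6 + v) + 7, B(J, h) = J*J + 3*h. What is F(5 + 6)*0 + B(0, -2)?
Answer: -6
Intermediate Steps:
B(J, h) = J² + 3*h
F(v) = 7 + (1 + v)*(6 + v)/(2*v) (F(v) = ((1 + v)/((2*v)))*(6 + v) + 7 = ((1 + v)*(1/(2*v)))*(6 + v) + 7 = ((1 + v)/(2*v))*(6 + v) + 7 = (1 + v)*(6 + v)/(2*v) + 7 = 7 + (1 + v)*(6 + v)/(2*v))
F(5 + 6)*0 + B(0, -2) = ((6 + (5 + 6)*(21 + (5 + 6)))/(2*(5 + 6)))*0 + (0² + 3*(-2)) = ((½)*(6 + 11*(21 + 11))/11)*0 + (0 - 6) = ((½)*(1/11)*(6 + 11*32))*0 - 6 = ((½)*(1/11)*(6 + 352))*0 - 6 = ((½)*(1/11)*358)*0 - 6 = (179/11)*0 - 6 = 0 - 6 = -6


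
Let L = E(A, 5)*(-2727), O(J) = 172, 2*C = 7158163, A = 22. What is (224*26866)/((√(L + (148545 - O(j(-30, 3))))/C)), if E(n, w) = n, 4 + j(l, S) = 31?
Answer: 21538855201696*√88379/88379 ≈ 7.2452e+10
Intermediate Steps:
j(l, S) = 27 (j(l, S) = -4 + 31 = 27)
C = 7158163/2 (C = (½)*7158163 = 7158163/2 ≈ 3.5791e+6)
L = -59994 (L = 22*(-2727) = -59994)
(224*26866)/((√(L + (148545 - O(j(-30, 3))))/C)) = (224*26866)/((√(-59994 + (148545 - 1*172))/(7158163/2))) = 6017984/((√(-59994 + (148545 - 172))*(2/7158163))) = 6017984/((√(-59994 + 148373)*(2/7158163))) = 6017984/((√88379*(2/7158163))) = 6017984/((2*√88379/7158163)) = 6017984*(7158163*√88379/176758) = 21538855201696*√88379/88379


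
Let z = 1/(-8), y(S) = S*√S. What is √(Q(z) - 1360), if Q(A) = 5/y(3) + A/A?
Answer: √(-12231 + 5*√3)/3 ≈ 36.852*I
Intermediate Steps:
y(S) = S^(3/2)
z = -⅛ ≈ -0.12500
Q(A) = 1 + 5*√3/9 (Q(A) = 5/(3^(3/2)) + A/A = 5/((3*√3)) + 1 = 5*(√3/9) + 1 = 5*√3/9 + 1 = 1 + 5*√3/9)
√(Q(z) - 1360) = √((1 + 5*√3/9) - 1360) = √(-1359 + 5*√3/9)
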